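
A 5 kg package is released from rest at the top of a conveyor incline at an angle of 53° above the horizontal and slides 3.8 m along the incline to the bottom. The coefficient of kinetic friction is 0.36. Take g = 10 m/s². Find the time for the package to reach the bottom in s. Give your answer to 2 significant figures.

The weight component along the incline is mg sin 53° = 39.932 N and the normal force is N = mg cos 53° = 30.091 N.
Friction up the slope is f = μN = 0.36 × 30.091 = 10.833 N, so the net downslope force is 39.932 − 10.833 = 29.099 N and a = 29.099 / 5 = 5.8198 m/s².
Starting from rest, L = ½at², so t = √(2L/a) = √(2 × 3.8 / 5.8198) = 1.1428 s.

1.1 s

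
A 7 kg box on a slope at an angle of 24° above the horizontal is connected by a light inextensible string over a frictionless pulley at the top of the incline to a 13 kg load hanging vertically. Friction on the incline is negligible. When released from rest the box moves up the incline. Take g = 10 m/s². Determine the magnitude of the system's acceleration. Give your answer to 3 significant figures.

For the box on the incline: the weight component along the slope is m₁g sin 24° = 7 × 10 × 0.4067 = 28.469 N and the normal force is N = m₁g cos 24° = 63.948 N.
Newton's second law for the box (up-slope positive): T − 28.469 = 7 a. For the hanging load (downward positive): 13 × 10 − T = 13 a.
Adding the two equations eliminates T: 101.531 = 20 a, so a = 5.0766 m/s².

5.08 m/s²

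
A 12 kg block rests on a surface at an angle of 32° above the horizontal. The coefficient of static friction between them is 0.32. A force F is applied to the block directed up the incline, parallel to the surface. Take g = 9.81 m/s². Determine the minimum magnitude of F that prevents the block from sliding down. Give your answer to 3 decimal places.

30.436 N

The normal force is N = mg cos 32° = 99.832 N. With F at its minimum the block is on the verge of sliding down, so static friction is at its maximum μ_s N = 0.32 × 99.832 = 31.946 N and acts up the slope.
Equilibrium along the incline: F + μ_s N = mg sin 32°, so F = 62.382 − 31.946 = 30.436 N.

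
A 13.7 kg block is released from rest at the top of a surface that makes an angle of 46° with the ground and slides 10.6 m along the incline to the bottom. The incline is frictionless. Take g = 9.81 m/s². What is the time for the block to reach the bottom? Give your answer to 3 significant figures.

1.73 s

The weight component along the incline is mg sin 46° = 96.677 N and the normal force is N = mg cos 46° = 93.360 N.
With no friction, a = g sin 46° = 7.0567 m/s².
Starting from rest, L = ½at², so t = √(2L/a) = √(2 × 10.6 / 7.0567) = 1.7333 s.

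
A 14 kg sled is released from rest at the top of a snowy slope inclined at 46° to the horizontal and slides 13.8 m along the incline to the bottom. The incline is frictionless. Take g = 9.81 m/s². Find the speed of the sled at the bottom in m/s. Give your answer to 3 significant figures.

14.0 m/s

The weight component along the incline is mg sin 46° = 98.794 N and the normal force is N = mg cos 46° = 95.404 N.
With no friction, a = g sin 46° = 7.0567 m/s².
Starting from rest over a distance of 13.8 m, v² = 2aL = 2 × 7.0567 × 13.8 = 194.7649, so v = 13.9558 m/s.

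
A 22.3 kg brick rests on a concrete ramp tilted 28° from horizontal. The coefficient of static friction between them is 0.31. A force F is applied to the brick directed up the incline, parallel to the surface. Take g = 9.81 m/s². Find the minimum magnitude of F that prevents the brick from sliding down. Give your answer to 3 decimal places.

42.825 N

The normal force is N = mg cos 28° = 193.156 N. With F at its minimum the brick is on the verge of sliding down, so static friction is at its maximum μ_s N = 0.31 × 193.156 = 59.878 N and acts up the slope.
Equilibrium along the incline: F + μ_s N = mg sin 28°, so F = 102.703 − 59.878 = 42.825 N.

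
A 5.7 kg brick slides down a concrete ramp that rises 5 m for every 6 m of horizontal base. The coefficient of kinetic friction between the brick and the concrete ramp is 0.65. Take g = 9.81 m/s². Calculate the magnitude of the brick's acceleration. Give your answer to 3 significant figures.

1.38 m/s²

Resolving the weight along the incline: the component pulling the brick down the slope is mg sin 39.81° = 5.7 × 9.81 × 0.6402 = 35.798 N, and the normal force is N = mg cos 39.81° = 5.7 × 9.81 × 0.7682 = 42.955 N.
Kinetic friction acts up the slope with magnitude f = μN = 0.65 × 42.955 = 27.921 N.
Net force along the incline is 35.798 − 27.921 = 7.877 N, so a = 7.877 / 5.7 = 1.3819 m/s².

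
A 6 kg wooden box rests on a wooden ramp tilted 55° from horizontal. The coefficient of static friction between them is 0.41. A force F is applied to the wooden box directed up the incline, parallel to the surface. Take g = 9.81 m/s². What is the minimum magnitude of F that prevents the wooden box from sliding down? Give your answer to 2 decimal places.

34.37 N

The normal force is N = mg cos 55° = 33.761 N. With F at its minimum the wooden box is on the verge of sliding down, so static friction is at its maximum μ_s N = 0.41 × 33.761 = 13.842 N and acts up the slope.
Equilibrium along the incline: F + μ_s N = mg sin 55°, so F = 48.215 − 13.842 = 34.373 N.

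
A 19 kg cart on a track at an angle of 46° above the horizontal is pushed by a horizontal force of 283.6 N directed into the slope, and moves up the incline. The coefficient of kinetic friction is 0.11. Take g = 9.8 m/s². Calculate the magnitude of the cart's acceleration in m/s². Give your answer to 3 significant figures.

The horizontal push has components F cos 46° = 283.6 × 0.6947 = 197.017 N up the incline and F sin 46° = 283.6 × 0.7193 = 203.993 N pressing into the surface.
The normal force is therefore N = mg cos 46° + F sin 46° = 129.353 + 203.993 = 333.346 N, and kinetic friction down the slope is μN = 0.11 × 333.346 = 36.668 N.
Along the incline: F cos 46° − mg sin 46° − μN = ma, so 197.017 − 133.934 − 36.668 = 19 a, giving a = 1.3903 m/s².

1.39 m/s²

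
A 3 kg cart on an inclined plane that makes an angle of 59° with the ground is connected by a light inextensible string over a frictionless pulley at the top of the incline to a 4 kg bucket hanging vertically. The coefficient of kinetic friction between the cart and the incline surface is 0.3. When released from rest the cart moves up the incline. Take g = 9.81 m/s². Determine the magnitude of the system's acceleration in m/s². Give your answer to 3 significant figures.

1.35 m/s²

For the cart on the incline: the weight component along the slope is m₁g sin 59° = 3 × 9.81 × 0.8572 = 25.227 N and the normal force is N = m₁g cos 59° = 15.158 N.
Kinetic friction opposes the cart's motion up the incline: f = μN = 0.3 × 15.158 = 4.547 N acting down the slope.
Newton's second law for the cart (up-slope positive): T − 25.227 − 4.547 = 3 a. For the hanging bucket (downward positive): 4 × 9.81 − T = 4 a.
Adding the two equations eliminates T: 9.466 = 7 a, so a = 1.3523 m/s².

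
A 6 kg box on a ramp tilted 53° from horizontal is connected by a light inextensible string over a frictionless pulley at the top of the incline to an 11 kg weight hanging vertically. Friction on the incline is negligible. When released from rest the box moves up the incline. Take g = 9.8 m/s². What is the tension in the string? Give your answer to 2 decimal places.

68.43 N

For the box on the incline: the weight component along the slope is m₁g sin 53° = 6 × 9.8 × 0.7986 = 46.958 N and the normal force is N = m₁g cos 53° = 35.387 N.
Newton's second law for the box (up-slope positive): T − 46.958 = 6 a. For the hanging weight (downward positive): 11 × 9.8 − T = 11 a.
Adding the two equations eliminates T: 60.842 = 17 a, so a = 3.5789 m/s².
Then from the hanging weight's equation, T = 11 × (9.8 − 3.5789) = 68.432 N.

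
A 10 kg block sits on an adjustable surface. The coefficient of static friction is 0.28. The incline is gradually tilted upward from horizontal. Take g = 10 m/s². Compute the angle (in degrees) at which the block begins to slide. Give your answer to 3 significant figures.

15.6°

At the threshold of sliding, static friction is at its maximum μ_s N and exactly balances the weight component along the incline: mg sin θ = μ_s mg cos θ.
Hence tan θ = μ_s = 0.28, so θ = arctan(0.28) = 15.6422°.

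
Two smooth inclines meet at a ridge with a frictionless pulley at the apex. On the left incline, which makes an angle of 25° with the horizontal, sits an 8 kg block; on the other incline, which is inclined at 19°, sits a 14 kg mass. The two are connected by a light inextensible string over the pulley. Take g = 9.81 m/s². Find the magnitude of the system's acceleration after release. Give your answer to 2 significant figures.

0.52 m/s²

Resolve each weight along its own incline: the 8 kg mass has component 8 × 9.81 × sin 25° = 33.167 N down its slope, and the 14 kg mass has 14 × 9.81 × sin 19° = 44.714 N down its slope.
The 14 kg side's 44.714 N exceeds the other side's 33.167 N, so that mass slides down and the 8 kg mass slides up. Taking that direction as positive, Newton's second law for the whole system gives 44.714 − 33.167 = (8 + 14) a, so a = 11.547 / 22 = 0.5249 m/s².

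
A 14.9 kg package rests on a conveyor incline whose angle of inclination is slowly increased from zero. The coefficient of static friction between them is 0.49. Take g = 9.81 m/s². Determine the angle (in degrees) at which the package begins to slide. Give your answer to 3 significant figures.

At the threshold of sliding, static friction is at its maximum μ_s N and exactly balances the weight component along the incline: mg sin θ = μ_s mg cos θ.
Hence tan θ = μ_s = 0.49, so θ = arctan(0.49) = 26.1049°.

26.1°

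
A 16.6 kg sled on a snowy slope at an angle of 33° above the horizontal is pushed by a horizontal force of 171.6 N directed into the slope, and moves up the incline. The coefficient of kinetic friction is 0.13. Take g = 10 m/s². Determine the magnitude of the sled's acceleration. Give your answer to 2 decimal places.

1.40 m/s²

The horizontal push has components F cos 33° = 171.6 × 0.8387 = 143.921 N up the incline and F sin 33° = 171.6 × 0.5446 = 93.453 N pressing into the surface.
The normal force is therefore N = mg cos 33° + F sin 33° = 139.224 + 93.453 = 232.677 N, and kinetic friction down the slope is μN = 0.13 × 232.677 = 30.248 N.
Along the incline: F cos 33° − mg sin 33° − μN = ma, so 143.921 − 90.404 − 30.248 = 16.6 a, giving a = 1.4017 m/s².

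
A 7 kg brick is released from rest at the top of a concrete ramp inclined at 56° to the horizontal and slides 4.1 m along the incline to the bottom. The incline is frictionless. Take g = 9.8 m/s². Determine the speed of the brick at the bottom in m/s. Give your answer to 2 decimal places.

The weight component along the incline is mg sin 56° = 56.872 N and the normal force is N = mg cos 56° = 38.361 N.
With no friction, a = g sin 56° = 8.1246 m/s².
Starting from rest over a distance of 4.1 m, v² = 2aL = 2 × 8.1246 × 4.1 = 66.6217, so v = 8.1622 m/s.

8.16 m/s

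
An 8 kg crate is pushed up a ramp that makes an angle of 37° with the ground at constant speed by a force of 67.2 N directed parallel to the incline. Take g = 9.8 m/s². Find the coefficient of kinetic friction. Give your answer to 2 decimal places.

0.32

At constant speed ΣF = 0 along the incline. The applied 67.2 N acts up the slope; the weight component mg sin 37° = 47.182 N and kinetic friction μN both act down the slope.
So 67.2 = 47.182 + μ × 62.613, giving μ = (67.2 − 47.182) / 62.613 = 0.3197.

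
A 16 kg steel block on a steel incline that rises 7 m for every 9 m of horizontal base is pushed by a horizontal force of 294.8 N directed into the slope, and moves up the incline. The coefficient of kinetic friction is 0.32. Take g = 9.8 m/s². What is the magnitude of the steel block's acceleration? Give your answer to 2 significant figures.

The horizontal push has components F cos 37.87° = 294.8 × 0.7894 = 232.715 N up the incline and F sin 37.87° = 294.8 × 0.6139 = 180.978 N pressing into the surface.
The normal force is therefore N = mg cos 37.87° + F sin 37.87° = 123.778 + 180.978 = 304.756 N, and kinetic friction down the slope is μN = 0.32 × 304.756 = 97.522 N.
Along the incline: F cos 37.87° − mg sin 37.87° − μN = ma, so 232.715 − 96.260 − 97.522 = 16 a, giving a = 2.4333 m/s².

2.4 m/s²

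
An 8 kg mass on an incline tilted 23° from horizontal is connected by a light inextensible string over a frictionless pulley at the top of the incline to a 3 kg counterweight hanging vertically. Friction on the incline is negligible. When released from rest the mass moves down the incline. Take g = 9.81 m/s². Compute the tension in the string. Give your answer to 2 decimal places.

29.77 N

For the mass on the incline: the weight component along the slope is m₁g sin 23° = 8 × 9.81 × 0.3907 = 30.662 N and the normal force is N = m₁g cos 23° = 72.241 N.
Newton's second law for the mass (down-slope positive): 30.662 − T = 8 a. For the hanging counterweight (upward positive): T − 3 × 9.81 = 3 a.
Adding the two equations eliminates T: 1.232 = 11 a, so a = 0.1120 m/s².
Then from the hanging counterweight's equation, T = 3 × (9.81 + 0.1120) = 29.766 N.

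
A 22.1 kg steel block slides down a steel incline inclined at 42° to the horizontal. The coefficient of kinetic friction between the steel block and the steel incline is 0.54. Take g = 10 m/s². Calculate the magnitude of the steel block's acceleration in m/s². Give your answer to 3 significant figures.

Resolving the weight along the incline: the component pulling the steel block down the slope is mg sin 42° = 22.1 × 10 × 0.6691 = 147.871 N, and the normal force is N = mg cos 42° = 22.1 × 10 × 0.7431 = 164.225 N.
Kinetic friction acts up the slope with magnitude f = μN = 0.54 × 164.225 = 88.681 N.
Net force along the incline is 147.871 − 88.681 = 59.190 N, so a = 59.190 / 22.1 = 2.6783 m/s².

2.68 m/s²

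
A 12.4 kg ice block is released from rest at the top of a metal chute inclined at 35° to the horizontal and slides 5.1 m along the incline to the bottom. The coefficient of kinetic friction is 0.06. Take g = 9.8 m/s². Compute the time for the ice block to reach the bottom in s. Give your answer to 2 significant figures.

The weight component along the incline is mg sin 35° = 69.701 N and the normal force is N = mg cos 35° = 99.543 N.
Friction up the slope is f = μN = 0.06 × 99.543 = 5.973 N, so the net downslope force is 69.701 − 5.973 = 63.728 N and a = 63.728 / 12.4 = 5.1394 m/s².
Starting from rest, L = ½at², so t = √(2L/a) = √(2 × 5.1 / 5.1394) = 1.4088 s.

1.4 s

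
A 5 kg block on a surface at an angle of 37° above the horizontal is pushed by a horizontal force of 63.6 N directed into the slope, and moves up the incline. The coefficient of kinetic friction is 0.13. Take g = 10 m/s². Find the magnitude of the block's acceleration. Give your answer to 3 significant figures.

The horizontal push has components F cos 37° = 63.6 × 0.7986 = 50.791 N up the incline and F sin 37° = 63.6 × 0.6018 = 38.274 N pressing into the surface.
The normal force is therefore N = mg cos 37° + F sin 37° = 39.930 + 38.274 = 78.204 N, and kinetic friction down the slope is μN = 0.13 × 78.204 = 10.167 N.
Along the incline: F cos 37° − mg sin 37° − μN = ma, so 50.791 − 30.090 − 10.167 = 5 a, giving a = 2.1068 m/s².

2.11 m/s²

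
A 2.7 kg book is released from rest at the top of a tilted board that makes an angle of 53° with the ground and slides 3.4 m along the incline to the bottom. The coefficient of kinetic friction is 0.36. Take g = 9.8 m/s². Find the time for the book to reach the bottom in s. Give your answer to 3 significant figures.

1.09 s

The weight component along the incline is mg sin 53° = 21.132 N and the normal force is N = mg cos 53° = 15.924 N.
Friction up the slope is f = μN = 0.36 × 15.924 = 5.733 N, so the net downslope force is 21.132 − 5.733 = 15.399 N and a = 15.399 / 2.7 = 5.7033 m/s².
Starting from rest, L = ½at², so t = √(2L/a) = √(2 × 3.4 / 5.7033) = 1.0919 s.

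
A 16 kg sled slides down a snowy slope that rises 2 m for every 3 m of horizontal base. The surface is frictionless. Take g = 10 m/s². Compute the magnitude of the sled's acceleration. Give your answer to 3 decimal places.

Resolving the weight along the incline: the component pulling the sled down the slope is mg sin 33.69° = 16 × 10 × 0.5547 = 88.752 N, and the normal force is N = mg cos 33.69° = 16 × 10 × 0.8321 = 133.136 N.
With no friction the net force along the incline is 88.752 N, so a = g sin 33.69° = 88.752 / 16 = 5.5470 m/s².

5.547 m/s²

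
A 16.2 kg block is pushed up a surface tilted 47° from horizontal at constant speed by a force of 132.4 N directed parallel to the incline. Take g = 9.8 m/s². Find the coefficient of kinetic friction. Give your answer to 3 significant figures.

0.150

At constant speed ΣF = 0 along the incline. The applied 132.4 N acts up the slope; the weight component mg sin 47° = 116.110 N and kinetic friction μN both act down the slope.
So 132.4 = 116.110 + μ × 108.274, giving μ = (132.4 − 116.110) / 108.274 = 0.1505.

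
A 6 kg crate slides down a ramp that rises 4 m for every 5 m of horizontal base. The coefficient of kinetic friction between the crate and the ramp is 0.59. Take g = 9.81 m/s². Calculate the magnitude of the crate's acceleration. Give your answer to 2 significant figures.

Resolving the weight along the incline: the component pulling the crate down the slope is mg sin 38.66° = 6 × 9.81 × 0.6247 = 36.770 N, and the normal force is N = mg cos 38.66° = 6 × 9.81 × 0.7809 = 45.964 N.
Kinetic friction acts up the slope with magnitude f = μN = 0.59 × 45.964 = 27.119 N.
Net force along the incline is 36.770 − 27.119 = 9.651 N, so a = 9.651 / 6 = 1.6085 m/s².

1.6 m/s²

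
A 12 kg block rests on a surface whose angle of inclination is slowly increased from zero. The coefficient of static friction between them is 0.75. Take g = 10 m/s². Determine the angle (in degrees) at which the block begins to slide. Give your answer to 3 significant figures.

36.9°

At the threshold of sliding, static friction is at its maximum μ_s N and exactly balances the weight component along the incline: mg sin θ = μ_s mg cos θ.
Hence tan θ = μ_s = 0.75, so θ = arctan(0.75) = 36.8699°.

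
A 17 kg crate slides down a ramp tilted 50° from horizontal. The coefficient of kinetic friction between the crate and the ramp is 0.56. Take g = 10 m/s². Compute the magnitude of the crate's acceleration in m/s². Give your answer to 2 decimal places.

4.06 m/s²

Resolving the weight along the incline: the component pulling the crate down the slope is mg sin 50° = 17 × 10 × 0.7660 = 130.220 N, and the normal force is N = mg cos 50° = 17 × 10 × 0.6428 = 109.276 N.
Kinetic friction acts up the slope with magnitude f = μN = 0.56 × 109.276 = 61.195 N.
Net force along the incline is 130.220 − 61.195 = 69.025 N, so a = 69.025 / 17 = 4.0603 m/s².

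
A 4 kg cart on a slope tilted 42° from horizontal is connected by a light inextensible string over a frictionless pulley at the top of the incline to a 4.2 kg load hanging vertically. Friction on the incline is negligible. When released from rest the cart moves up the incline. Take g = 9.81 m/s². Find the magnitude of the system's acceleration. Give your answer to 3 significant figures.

For the cart on the incline: the weight component along the slope is m₁g sin 42° = 4 × 9.81 × 0.6691 = 26.255 N and the normal force is N = m₁g cos 42° = 29.161 N.
Newton's second law for the cart (up-slope positive): T − 26.255 = 4 a. For the hanging load (downward positive): 4.2 × 9.81 − T = 4.2 a.
Adding the two equations eliminates T: 14.947 = 8.2 a, so a = 1.8228 m/s².

1.82 m/s²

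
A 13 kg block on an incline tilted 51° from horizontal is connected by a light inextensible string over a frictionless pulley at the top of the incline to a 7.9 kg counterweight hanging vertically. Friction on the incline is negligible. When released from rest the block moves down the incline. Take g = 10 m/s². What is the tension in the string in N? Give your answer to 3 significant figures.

87.3 N

For the block on the incline: the weight component along the slope is m₁g sin 51° = 13 × 10 × 0.7771 = 101.023 N and the normal force is N = m₁g cos 51° = 81.812 N.
Newton's second law for the block (down-slope positive): 101.023 − T = 13 a. For the hanging counterweight (upward positive): T − 7.9 × 10 = 7.9 a.
Adding the two equations eliminates T: 22.023 = 20.9 a, so a = 1.0537 m/s².
Then from the hanging counterweight's equation, T = 7.9 × (10 + 1.0537) = 87.324 N.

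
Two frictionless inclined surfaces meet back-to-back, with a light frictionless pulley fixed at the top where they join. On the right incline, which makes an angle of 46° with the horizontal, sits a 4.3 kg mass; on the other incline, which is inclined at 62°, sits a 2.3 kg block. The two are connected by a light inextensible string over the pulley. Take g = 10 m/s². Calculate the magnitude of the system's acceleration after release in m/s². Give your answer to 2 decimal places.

Resolve each weight along its own incline: the 4.3 kg mass has component 4.3 × 10 × sin 46° = 30.932 N down its slope, and the 2.3 kg mass has 2.3 × 10 × sin 62° = 20.308 N down its slope.
The 4.3 kg side's 30.932 N exceeds the other side's 20.308 N, so that mass slides down and the 2.3 kg mass slides up. Taking that direction as positive, Newton's second law for the whole system gives 30.932 − 20.308 = (4.3 + 2.3) a, so a = 10.624 / 6.6 = 1.6097 m/s².

1.61 m/s²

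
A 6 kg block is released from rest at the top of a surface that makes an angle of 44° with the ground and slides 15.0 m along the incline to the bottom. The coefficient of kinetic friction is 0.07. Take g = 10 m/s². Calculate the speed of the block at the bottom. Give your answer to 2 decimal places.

The weight component along the incline is mg sin 44° = 41.680 N and the normal force is N = mg cos 44° = 43.160 N.
Friction up the slope is f = μN = 0.07 × 43.160 = 3.021 N, so the net downslope force is 41.680 − 3.021 = 38.659 N and a = 38.659 / 6 = 6.4432 m/s².
Starting from rest over a distance of 15.0 m, v² = 2aL = 2 × 6.4432 × 15.0 = 193.2960, so v = 13.9031 m/s.

13.90 m/s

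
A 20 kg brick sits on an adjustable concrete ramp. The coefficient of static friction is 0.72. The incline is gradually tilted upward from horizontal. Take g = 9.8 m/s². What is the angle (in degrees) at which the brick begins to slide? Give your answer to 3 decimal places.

35.754°

At the threshold of sliding, static friction is at its maximum μ_s N and exactly balances the weight component along the incline: mg sin θ = μ_s mg cos θ.
Hence tan θ = μ_s = 0.72, so θ = arctan(0.72) = 35.7539°.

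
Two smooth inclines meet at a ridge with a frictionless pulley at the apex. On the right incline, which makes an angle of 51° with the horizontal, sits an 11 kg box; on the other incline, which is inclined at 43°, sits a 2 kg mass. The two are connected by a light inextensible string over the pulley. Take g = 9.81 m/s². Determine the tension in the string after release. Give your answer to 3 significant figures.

Resolve each weight along its own incline: the 11 kg mass has component 11 × 9.81 × sin 51° = 83.862 N down its slope, and the 2 kg mass has 2 × 9.81 × sin 43° = 13.381 N down its slope.
The 11 kg side's 83.862 N exceeds the other side's 13.381 N, so that mass slides down and the 2 kg mass slides up. Taking that direction as positive, Newton's second law for the whole system gives 83.862 − 13.381 = (11 + 2) a, so a = 70.481 / 13 = 5.4216 m/s².
For the 2 kg mass (up-slope positive): T − 13.381 = 2 × 5.4216, so T = 24.224 N.

24.2 N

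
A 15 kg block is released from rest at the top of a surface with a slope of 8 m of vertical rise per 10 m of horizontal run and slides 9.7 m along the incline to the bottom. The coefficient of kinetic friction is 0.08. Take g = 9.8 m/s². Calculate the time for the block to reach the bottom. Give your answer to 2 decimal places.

1.88 s

The weight component along the incline is mg sin 38.66° = 91.830 N and the normal force is N = mg cos 38.66° = 114.788 N.
Friction up the slope is f = μN = 0.08 × 114.788 = 9.183 N, so the net downslope force is 91.830 − 9.183 = 82.647 N and a = 82.647 / 15 = 5.5098 m/s².
Starting from rest, L = ½at², so t = √(2L/a) = √(2 × 9.7 / 5.5098) = 1.8764 s.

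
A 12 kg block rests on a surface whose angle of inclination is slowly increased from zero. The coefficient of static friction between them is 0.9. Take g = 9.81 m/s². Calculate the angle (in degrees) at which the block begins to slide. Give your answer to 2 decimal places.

At the threshold of sliding, static friction is at its maximum μ_s N and exactly balances the weight component along the incline: mg sin θ = μ_s mg cos θ.
Hence tan θ = μ_s = 0.9, so θ = arctan(0.9) = 41.9872°.

41.99°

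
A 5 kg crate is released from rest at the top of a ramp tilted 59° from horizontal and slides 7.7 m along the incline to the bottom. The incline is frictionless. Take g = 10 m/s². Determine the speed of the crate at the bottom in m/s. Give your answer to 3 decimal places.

The weight component along the incline is mg sin 59° = 42.858 N and the normal force is N = mg cos 59° = 25.752 N.
With no friction, a = g sin 59° = 8.5717 m/s².
Starting from rest over a distance of 7.7 m, v² = 2aL = 2 × 8.5717 × 7.7 = 132.0042, so v = 11.4893 m/s.

11.489 m/s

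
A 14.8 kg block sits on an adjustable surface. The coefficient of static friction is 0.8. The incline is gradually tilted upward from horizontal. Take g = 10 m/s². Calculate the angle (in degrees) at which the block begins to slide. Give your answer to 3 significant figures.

38.7°

At the threshold of sliding, static friction is at its maximum μ_s N and exactly balances the weight component along the incline: mg sin θ = μ_s mg cos θ.
Hence tan θ = μ_s = 0.8, so θ = arctan(0.8) = 38.6598°.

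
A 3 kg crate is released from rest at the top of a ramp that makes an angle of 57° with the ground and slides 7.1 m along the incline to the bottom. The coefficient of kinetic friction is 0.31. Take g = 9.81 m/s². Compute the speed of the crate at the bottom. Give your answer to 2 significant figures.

9.7 m/s

The weight component along the incline is mg sin 57° = 24.682 N and the normal force is N = mg cos 57° = 16.029 N.
Friction up the slope is f = μN = 0.31 × 16.029 = 4.969 N, so the net downslope force is 24.682 − 4.969 = 19.713 N and a = 19.713 / 3 = 6.5710 m/s².
Starting from rest over a distance of 7.1 m, v² = 2aL = 2 × 6.5710 × 7.1 = 93.3082, so v = 9.6596 m/s.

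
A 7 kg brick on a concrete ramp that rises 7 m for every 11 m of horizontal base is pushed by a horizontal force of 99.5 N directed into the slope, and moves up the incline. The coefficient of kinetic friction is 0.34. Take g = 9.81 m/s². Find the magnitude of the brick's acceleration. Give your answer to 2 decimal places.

The horizontal push has components F cos 32.47° = 99.5 × 0.8437 = 83.948 N up the incline and F sin 32.47° = 99.5 × 0.5369 = 53.422 N pressing into the surface.
The normal force is therefore N = mg cos 32.47° + F sin 32.47° = 57.937 + 53.422 = 111.359 N, and kinetic friction down the slope is μN = 0.34 × 111.359 = 37.862 N.
Along the incline: F cos 32.47° − mg sin 32.47° − μN = ma, so 83.948 − 36.869 − 37.862 = 7 a, giving a = 1.3167 m/s².

1.32 m/s²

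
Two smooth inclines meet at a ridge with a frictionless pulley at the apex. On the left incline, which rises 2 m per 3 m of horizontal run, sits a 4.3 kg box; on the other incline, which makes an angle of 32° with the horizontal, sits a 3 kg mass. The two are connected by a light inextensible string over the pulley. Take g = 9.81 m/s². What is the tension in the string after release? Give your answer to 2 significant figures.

19 N

Resolve each weight along its own incline: the 4.3 kg mass has component 4.3 × 9.81 × sin 33.69° = 23.399 N down its slope, and the 3 kg mass has 3 × 9.81 × sin 32° = 15.596 N down its slope.
The 4.3 kg side's 23.399 N exceeds the other side's 15.596 N, so that mass slides down and the 3 kg mass slides up. Taking that direction as positive, Newton's second law for the whole system gives 23.399 − 15.596 = (4.3 + 3) a, so a = 7.803 / 7.3 = 1.0689 m/s².
For the 3 kg mass (up-slope positive): T − 15.596 = 3 × 1.0689, so T = 18.803 N.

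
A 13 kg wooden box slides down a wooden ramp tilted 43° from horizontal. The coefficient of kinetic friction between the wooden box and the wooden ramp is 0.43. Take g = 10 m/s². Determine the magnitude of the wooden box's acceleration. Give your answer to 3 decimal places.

3.675 m/s²

Resolving the weight along the incline: the component pulling the wooden box down the slope is mg sin 43° = 13 × 10 × 0.6820 = 88.660 N, and the normal force is N = mg cos 43° = 13 × 10 × 0.7314 = 95.082 N.
Kinetic friction acts up the slope with magnitude f = μN = 0.43 × 95.082 = 40.885 N.
Net force along the incline is 88.660 − 40.885 = 47.775 N, so a = 47.775 / 13 = 3.6750 m/s².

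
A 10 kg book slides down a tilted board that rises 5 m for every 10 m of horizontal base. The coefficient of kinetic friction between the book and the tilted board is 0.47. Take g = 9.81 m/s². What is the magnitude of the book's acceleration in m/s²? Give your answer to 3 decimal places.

Resolving the weight along the incline: the component pulling the book down the slope is mg sin 26.57° = 10 × 9.81 × 0.4472 = 43.870 N, and the normal force is N = mg cos 26.57° = 10 × 9.81 × 0.8944 = 87.741 N.
Kinetic friction acts up the slope with magnitude f = μN = 0.47 × 87.741 = 41.238 N.
Net force along the incline is 43.870 − 41.238 = 2.632 N, so a = 2.632 / 10 = 0.2632 m/s².

0.263 m/s²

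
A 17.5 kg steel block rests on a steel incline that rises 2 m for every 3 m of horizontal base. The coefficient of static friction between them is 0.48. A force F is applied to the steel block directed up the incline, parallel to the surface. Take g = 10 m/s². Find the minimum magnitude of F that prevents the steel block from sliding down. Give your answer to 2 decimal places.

The normal force is N = mg cos 33.69° = 145.609 N. With F at its minimum the steel block is on the verge of sliding down, so static friction is at its maximum μ_s N = 0.48 × 145.609 = 69.892 N and acts up the slope.
Equilibrium along the incline: F + μ_s N = mg sin 33.69°, so F = 97.073 − 69.892 = 27.181 N.

27.18 N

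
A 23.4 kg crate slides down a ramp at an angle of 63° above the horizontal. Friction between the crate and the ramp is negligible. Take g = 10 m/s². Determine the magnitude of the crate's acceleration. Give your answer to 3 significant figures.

8.91 m/s²

Resolving the weight along the incline: the component pulling the crate down the slope is mg sin 63° = 23.4 × 10 × 0.8910 = 208.494 N, and the normal force is N = mg cos 63° = 23.4 × 10 × 0.4540 = 106.236 N.
With no friction the net force along the incline is 208.494 N, so a = g sin 63° = 208.494 / 23.4 = 8.9100 m/s².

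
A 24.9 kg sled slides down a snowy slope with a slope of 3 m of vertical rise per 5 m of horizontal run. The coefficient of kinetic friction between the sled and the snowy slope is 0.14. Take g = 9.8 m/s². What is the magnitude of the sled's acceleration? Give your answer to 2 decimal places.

Resolving the weight along the incline: the component pulling the sled down the slope is mg sin 30.96° = 24.9 × 9.8 × 0.5145 = 125.548 N, and the normal force is N = mg cos 30.96° = 24.9 × 9.8 × 0.8575 = 209.247 N.
Kinetic friction acts up the slope with magnitude f = μN = 0.14 × 209.247 = 29.295 N.
Net force along the incline is 125.548 − 29.295 = 96.253 N, so a = 96.253 / 24.9 = 3.8656 m/s².

3.87 m/s²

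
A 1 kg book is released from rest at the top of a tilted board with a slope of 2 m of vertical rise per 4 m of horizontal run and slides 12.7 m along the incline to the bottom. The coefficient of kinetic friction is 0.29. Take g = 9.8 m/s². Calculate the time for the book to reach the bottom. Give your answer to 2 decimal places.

The weight component along the incline is mg sin 26.57° = 4.383 N and the normal force is N = mg cos 26.57° = 8.765 N.
Friction up the slope is f = μN = 0.29 × 8.765 = 2.542 N, so the net downslope force is 4.383 − 2.542 = 1.841 N and a = 1.841 / 1 = 1.8410 m/s².
Starting from rest, L = ½at², so t = √(2L/a) = √(2 × 12.7 / 1.8410) = 3.7144 s.

3.71 s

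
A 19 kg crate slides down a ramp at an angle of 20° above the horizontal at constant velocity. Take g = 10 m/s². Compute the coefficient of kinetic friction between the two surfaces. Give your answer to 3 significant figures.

At constant velocity the net force along the incline is zero: mg sin 20° = μ mg cos 20°.
So μ = tan 20° = 0.3420 / 0.9397 = 0.3639.

0.364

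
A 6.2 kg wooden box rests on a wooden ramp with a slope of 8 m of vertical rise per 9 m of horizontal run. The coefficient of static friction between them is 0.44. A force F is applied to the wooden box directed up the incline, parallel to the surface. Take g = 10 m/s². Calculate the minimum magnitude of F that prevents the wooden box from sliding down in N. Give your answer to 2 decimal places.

20.80 N

The normal force is N = mg cos 41.63° = 46.339 N. With F at its minimum the wooden box is on the verge of sliding down, so static friction is at its maximum μ_s N = 0.44 × 46.339 = 20.389 N and acts up the slope.
Equilibrium along the incline: F + μ_s N = mg sin 41.63°, so F = 41.191 − 20.389 = 20.802 N.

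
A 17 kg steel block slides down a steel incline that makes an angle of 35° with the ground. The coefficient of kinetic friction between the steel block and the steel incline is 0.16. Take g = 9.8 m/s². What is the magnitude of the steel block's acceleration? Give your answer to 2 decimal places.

4.34 m/s²

Resolving the weight along the incline: the component pulling the steel block down the slope is mg sin 35° = 17 × 9.8 × 0.5736 = 95.562 N, and the normal force is N = mg cos 35° = 17 × 9.8 × 0.8192 = 136.479 N.
Kinetic friction acts up the slope with magnitude f = μN = 0.16 × 136.479 = 21.837 N.
Net force along the incline is 95.562 − 21.837 = 73.725 N, so a = 73.725 / 17 = 4.3368 m/s².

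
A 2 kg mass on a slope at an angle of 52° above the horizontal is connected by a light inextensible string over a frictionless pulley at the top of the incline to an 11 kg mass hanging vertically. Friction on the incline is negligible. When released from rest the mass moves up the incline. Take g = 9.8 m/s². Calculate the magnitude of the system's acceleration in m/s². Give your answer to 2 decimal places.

For the mass on the incline: the weight component along the slope is m₁g sin 52° = 2 × 9.8 × 0.7880 = 15.445 N and the normal force is N = m₁g cos 52° = 12.067 N.
Newton's second law for the mass (up-slope positive): T − 15.445 = 2 a. For the hanging mass (downward positive): 11 × 9.8 − T = 11 a.
Adding the two equations eliminates T: 92.355 = 13 a, so a = 7.1042 m/s².

7.10 m/s²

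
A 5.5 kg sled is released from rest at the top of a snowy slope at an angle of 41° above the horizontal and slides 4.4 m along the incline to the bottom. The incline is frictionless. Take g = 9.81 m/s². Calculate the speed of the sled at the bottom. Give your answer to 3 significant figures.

The weight component along the incline is mg sin 41° = 35.398 N and the normal force is N = mg cos 41° = 40.720 N.
With no friction, a = g sin 41° = 6.4359 m/s².
Starting from rest over a distance of 4.4 m, v² = 2aL = 2 × 6.4359 × 4.4 = 56.6359, so v = 7.5257 m/s.

7.53 m/s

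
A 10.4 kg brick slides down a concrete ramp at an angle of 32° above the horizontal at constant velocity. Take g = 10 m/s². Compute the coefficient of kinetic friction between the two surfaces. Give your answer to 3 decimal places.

0.625

At constant velocity the net force along the incline is zero: mg sin 32° = μ mg cos 32°.
So μ = tan 32° = 0.5299 / 0.8480 = 0.6249.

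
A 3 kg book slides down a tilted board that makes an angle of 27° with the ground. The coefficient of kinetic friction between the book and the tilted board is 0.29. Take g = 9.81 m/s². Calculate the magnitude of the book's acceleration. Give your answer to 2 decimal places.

Resolving the weight along the incline: the component pulling the book down the slope is mg sin 27° = 3 × 9.81 × 0.4540 = 13.361 N, and the normal force is N = mg cos 27° = 3 × 9.81 × 0.8910 = 26.222 N.
Kinetic friction acts up the slope with magnitude f = μN = 0.29 × 26.222 = 7.604 N.
Net force along the incline is 13.361 − 7.604 = 5.757 N, so a = 5.757 / 3 = 1.9190 m/s².

1.92 m/s²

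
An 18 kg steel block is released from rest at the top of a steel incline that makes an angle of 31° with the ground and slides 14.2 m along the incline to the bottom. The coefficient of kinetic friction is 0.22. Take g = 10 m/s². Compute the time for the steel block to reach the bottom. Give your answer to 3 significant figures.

2.95 s

The weight component along the incline is mg sin 31° = 92.707 N and the normal force is N = mg cos 31° = 154.290 N.
Friction up the slope is f = μN = 0.22 × 154.290 = 33.944 N, so the net downslope force is 92.707 − 33.944 = 58.763 N and a = 58.763 / 18 = 3.2646 m/s².
Starting from rest, L = ½at², so t = √(2L/a) = √(2 × 14.2 / 3.2646) = 2.9495 s.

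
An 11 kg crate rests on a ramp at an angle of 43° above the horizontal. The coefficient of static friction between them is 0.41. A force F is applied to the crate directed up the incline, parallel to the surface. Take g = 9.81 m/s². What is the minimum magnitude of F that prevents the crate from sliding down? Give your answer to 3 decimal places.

41.237 N

The normal force is N = mg cos 43° = 78.920 N. With F at its minimum the crate is on the verge of sliding down, so static friction is at its maximum μ_s N = 0.41 × 78.920 = 32.357 N and acts up the slope.
Equilibrium along the incline: F + μ_s N = mg sin 43°, so F = 73.594 − 32.357 = 41.237 N.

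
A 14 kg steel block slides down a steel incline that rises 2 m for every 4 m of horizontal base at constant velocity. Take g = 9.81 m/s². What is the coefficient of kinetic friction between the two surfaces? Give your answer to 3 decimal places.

0.500

At constant velocity the net force along the incline is zero: mg sin 26.57° = μ mg cos 26.57°.
So μ = tan 26.57° = 0.4472 / 0.8944 = 0.5000.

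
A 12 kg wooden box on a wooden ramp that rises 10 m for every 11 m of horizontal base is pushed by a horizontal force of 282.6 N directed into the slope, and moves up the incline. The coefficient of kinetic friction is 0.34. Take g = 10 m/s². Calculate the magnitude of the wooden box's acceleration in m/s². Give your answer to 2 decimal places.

The horizontal push has components F cos 42.27° = 282.6 × 0.7399 = 209.096 N up the incline and F sin 42.27° = 282.6 × 0.6727 = 190.105 N pressing into the surface.
The normal force is therefore N = mg cos 42.27° + F sin 42.27° = 88.788 + 190.105 = 278.893 N, and kinetic friction down the slope is μN = 0.34 × 278.893 = 94.824 N.
Along the incline: F cos 42.27° − mg sin 42.27° − μN = ma, so 209.096 − 80.724 − 94.824 = 12 a, giving a = 2.7957 m/s².

2.80 m/s²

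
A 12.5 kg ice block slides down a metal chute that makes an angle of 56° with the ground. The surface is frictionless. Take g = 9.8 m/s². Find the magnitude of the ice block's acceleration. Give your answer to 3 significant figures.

8.12 m/s²

Resolving the weight along the incline: the component pulling the ice block down the slope is mg sin 56° = 12.5 × 9.8 × 0.8290 = 101.553 N, and the normal force is N = mg cos 56° = 12.5 × 9.8 × 0.5592 = 68.502 N.
With no friction the net force along the incline is 101.553 N, so a = g sin 56° = 101.553 / 12.5 = 8.1242 m/s².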